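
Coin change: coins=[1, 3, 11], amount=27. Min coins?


dp[0]=0; dp[i]=1+min(dp[i-c] for c in coins)
...dp[22]=2, dp[23]=3, dp[24]=4, dp[25]=3, dp[26]=4, dp[27]=5
Minimum coins for 27 = 5


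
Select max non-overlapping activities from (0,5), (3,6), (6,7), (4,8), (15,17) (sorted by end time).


Greedy: pick earliest-ending, then skip overlaps.
Selected (3 activities): [(0, 5), (6, 7), (15, 17)]


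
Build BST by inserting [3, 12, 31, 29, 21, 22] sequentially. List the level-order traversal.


Root = 3; build tree by BST insertion.
Level-Order traversal: [3, 12, 31, 29, 21, 22]


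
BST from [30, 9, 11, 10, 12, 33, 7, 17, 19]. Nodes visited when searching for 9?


BST root = 30
Search for 9: compare at each node
Path: [30, 9]


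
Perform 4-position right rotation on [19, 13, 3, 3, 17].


Right rotate by 4: [13, 3, 3, 17, 19]


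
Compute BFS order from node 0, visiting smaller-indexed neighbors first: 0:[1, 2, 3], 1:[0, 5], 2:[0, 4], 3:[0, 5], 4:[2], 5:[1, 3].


BFS queue: start with [0]
Visit order: [0, 1, 2, 3, 5, 4]


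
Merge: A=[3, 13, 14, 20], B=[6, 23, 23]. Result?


Compare heads, take smaller each step.
Merged: [3, 6, 13, 14, 20, 23, 23]


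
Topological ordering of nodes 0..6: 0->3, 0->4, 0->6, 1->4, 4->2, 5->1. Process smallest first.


Kahn's algorithm, process smallest node first
Order: [0, 3, 5, 1, 4, 2, 6]


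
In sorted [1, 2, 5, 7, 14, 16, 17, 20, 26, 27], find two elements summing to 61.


Two pointers: lo=0, hi=9
No pair sums to 61


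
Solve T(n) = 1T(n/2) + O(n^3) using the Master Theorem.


a=1, b=2, c=3. log_2(1)=0 < c=3. Case 3: O(n^c) = O(n^3)
Complexity: O(n^3)


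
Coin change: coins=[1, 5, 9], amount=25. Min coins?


dp[0]=0; dp[i]=1+min(dp[i-c] for c in coins)
...dp[20]=4, dp[21]=5, dp[22]=6, dp[23]=3, dp[24]=4, dp[25]=5
Minimum coins for 25 = 5


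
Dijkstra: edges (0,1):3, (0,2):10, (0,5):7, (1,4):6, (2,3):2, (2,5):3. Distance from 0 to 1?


Dijkstra from 0:
Distances: {0: 0, 1: 3, 2: 10, 3: 12, 4: 9, 5: 7}
Shortest distance to 1 = 3, path = [0, 1]


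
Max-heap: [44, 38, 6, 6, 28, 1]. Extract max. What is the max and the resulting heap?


Max = 44
Replace root with last, heapify down
Resulting heap: [38, 28, 6, 6, 1]


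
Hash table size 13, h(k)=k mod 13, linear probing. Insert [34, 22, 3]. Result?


Insertions: 34->slot 8; 22->slot 9; 3->slot 3
Table: [None, None, None, 3, None, None, None, None, 34, 22, None, None, None]


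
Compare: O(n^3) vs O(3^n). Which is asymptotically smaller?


cubic grows slower than exponential (base 3)
O(n^3) is asymptotically smaller; O(3^n) grows faster


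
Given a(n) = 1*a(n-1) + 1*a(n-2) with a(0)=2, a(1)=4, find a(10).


Build bottom-up:
...a(8)=110, a(9)=178, a(10)=1*178+1*110=288


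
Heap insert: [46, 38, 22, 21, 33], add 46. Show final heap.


Append 46: [46, 38, 22, 21, 33, 46]
Bubble up: swap idx 5(46) with idx 2(22)
Result: [46, 38, 46, 21, 33, 22]


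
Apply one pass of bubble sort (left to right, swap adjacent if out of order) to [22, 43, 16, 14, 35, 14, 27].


After one pass: [22, 16, 14, 35, 14, 27, 43]


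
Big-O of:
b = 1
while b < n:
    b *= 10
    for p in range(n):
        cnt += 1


Per nesting level: O(log n) * O(n) = O(n log n)
Complexity: O(n log n)


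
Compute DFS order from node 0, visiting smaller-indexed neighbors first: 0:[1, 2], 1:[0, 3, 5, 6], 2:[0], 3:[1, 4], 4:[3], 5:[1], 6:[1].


DFS stack-based: start with [0]
Visit order: [0, 1, 3, 4, 5, 6, 2]


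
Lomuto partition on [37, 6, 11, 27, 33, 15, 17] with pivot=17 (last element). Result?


Elements <= 17 go left of pivot.
Result: [6, 11, 15, 17, 33, 37, 27], pivot at index 3


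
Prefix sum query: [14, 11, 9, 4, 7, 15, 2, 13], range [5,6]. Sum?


Prefix sums: [0, 14, 25, 34, 38, 45, 60, 62, 75]
Sum[5..6] = prefix[7] - prefix[5] = 62 - 45 = 17


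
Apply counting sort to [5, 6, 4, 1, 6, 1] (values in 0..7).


Count array: [0, 2, 0, 0, 1, 1, 2, 0]
Reconstruct: [1, 1, 4, 5, 6, 6]


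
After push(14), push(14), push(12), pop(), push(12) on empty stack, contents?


push(14) -> [14]
push(14) -> [14, 14]
push(12) -> [14, 14, 12]
pop() returns 12 -> [14, 14]
push(12) -> [14, 14, 12]
Final stack (bottom to top): [14, 14, 12]


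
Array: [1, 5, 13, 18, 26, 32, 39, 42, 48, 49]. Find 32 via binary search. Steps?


Search for 32:
[0,9] mid=4 arr[4]=26
[5,9] mid=7 arr[7]=42
[5,6] mid=5 arr[5]=32
Total: 3 comparisons


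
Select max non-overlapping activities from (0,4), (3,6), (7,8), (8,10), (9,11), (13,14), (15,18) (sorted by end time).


Greedy: pick earliest-ending, then skip overlaps.
Selected (5 activities): [(0, 4), (7, 8), (8, 10), (13, 14), (15, 18)]


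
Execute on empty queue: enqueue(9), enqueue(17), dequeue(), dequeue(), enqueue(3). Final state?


enqueue(9) -> [9]
enqueue(17) -> [9, 17]
dequeue() returns 9 -> [17]
dequeue() returns 17 -> []
enqueue(3) -> [3]
Final queue (front to back): [3]


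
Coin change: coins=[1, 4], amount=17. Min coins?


dp[0]=0; dp[i]=1+min(dp[i-c] for c in coins)
...dp[12]=3, dp[13]=4, dp[14]=5, dp[15]=6, dp[16]=4, dp[17]=5
Minimum coins for 17 = 5


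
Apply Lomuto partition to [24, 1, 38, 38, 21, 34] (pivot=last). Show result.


Elements <= 34 go left of pivot.
Result: [24, 1, 21, 34, 38, 38], pivot at index 3


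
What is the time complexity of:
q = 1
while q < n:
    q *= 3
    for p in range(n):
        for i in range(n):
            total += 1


Per nesting level: O(log n) * O(n) * O(n) = O(n^2 log n)
Complexity: O(n^2 log n)


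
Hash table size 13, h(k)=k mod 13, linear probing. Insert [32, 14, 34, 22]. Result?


Insertions: 32->slot 6; 14->slot 1; 34->slot 8; 22->slot 9
Table: [None, 14, None, None, None, None, 32, None, 34, 22, None, None, None]


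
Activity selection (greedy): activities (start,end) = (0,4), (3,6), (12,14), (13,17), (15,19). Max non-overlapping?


Greedy: pick earliest-ending, then skip overlaps.
Selected (3 activities): [(0, 4), (12, 14), (15, 19)]


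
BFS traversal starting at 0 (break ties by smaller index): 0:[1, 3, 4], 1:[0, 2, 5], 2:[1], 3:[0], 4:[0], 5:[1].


BFS queue: start with [0]
Visit order: [0, 1, 3, 4, 2, 5]


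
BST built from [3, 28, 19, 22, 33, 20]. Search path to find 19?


BST root = 3
Search for 19: compare at each node
Path: [3, 28, 19]


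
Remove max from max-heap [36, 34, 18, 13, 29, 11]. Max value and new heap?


Max = 36
Replace root with last, heapify down
Resulting heap: [34, 29, 18, 13, 11]


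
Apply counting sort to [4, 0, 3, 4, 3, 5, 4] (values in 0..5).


Count array: [1, 0, 0, 2, 3, 1]
Reconstruct: [0, 3, 3, 4, 4, 4, 5]


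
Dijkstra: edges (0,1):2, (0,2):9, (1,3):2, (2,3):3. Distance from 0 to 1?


Dijkstra from 0:
Distances: {0: 0, 1: 2, 2: 7, 3: 4}
Shortest distance to 1 = 2, path = [0, 1]


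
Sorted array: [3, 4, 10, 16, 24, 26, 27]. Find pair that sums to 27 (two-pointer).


Two pointers: lo=0, hi=6
Found pair: (3, 24) summing to 27


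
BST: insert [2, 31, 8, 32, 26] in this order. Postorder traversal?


Root = 2; build tree by BST insertion.
Postorder traversal: [26, 8, 32, 31, 2]


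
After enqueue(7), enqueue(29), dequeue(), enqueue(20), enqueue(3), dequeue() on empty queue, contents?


enqueue(7) -> [7]
enqueue(29) -> [7, 29]
dequeue() returns 7 -> [29]
enqueue(20) -> [29, 20]
enqueue(3) -> [29, 20, 3]
dequeue() returns 29 -> [20, 3]
Final queue (front to back): [20, 3]


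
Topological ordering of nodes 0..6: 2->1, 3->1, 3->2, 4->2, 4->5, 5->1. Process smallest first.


Kahn's algorithm, process smallest node first
Order: [0, 3, 4, 2, 5, 1, 6]


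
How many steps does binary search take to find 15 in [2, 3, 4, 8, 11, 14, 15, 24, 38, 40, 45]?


Search for 15:
[0,10] mid=5 arr[5]=14
[6,10] mid=8 arr[8]=38
[6,7] mid=6 arr[6]=15
Total: 3 comparisons


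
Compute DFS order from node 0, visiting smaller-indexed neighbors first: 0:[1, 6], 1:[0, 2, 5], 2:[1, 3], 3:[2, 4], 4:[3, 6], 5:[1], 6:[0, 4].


DFS stack-based: start with [0]
Visit order: [0, 1, 2, 3, 4, 6, 5]


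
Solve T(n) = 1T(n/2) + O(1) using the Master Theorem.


a=1, b=2, c=0. log_2(1)=0 = c=0. Case 2: O(n^c log n) = O(log n)
Complexity: O(log n)


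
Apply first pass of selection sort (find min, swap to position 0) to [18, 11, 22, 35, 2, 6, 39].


After one pass: [2, 11, 22, 35, 18, 6, 39]


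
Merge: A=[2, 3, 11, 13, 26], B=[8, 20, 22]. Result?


Compare heads, take smaller each step.
Merged: [2, 3, 8, 11, 13, 20, 22, 26]


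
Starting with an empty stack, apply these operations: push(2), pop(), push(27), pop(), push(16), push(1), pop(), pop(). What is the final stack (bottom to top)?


push(2) -> [2]
pop() returns 2 -> []
push(27) -> [27]
pop() returns 27 -> []
push(16) -> [16]
push(1) -> [16, 1]
pop() returns 1 -> [16]
pop() returns 16 -> []
Final stack (bottom to top): []


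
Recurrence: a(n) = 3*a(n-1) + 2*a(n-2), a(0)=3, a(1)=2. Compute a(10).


Build bottom-up:
...a(8)=23136, a(9)=82400, a(10)=3*82400+2*23136=293472


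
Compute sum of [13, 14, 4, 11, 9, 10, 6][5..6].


Prefix sums: [0, 13, 27, 31, 42, 51, 61, 67]
Sum[5..6] = prefix[7] - prefix[5] = 67 - 51 = 16


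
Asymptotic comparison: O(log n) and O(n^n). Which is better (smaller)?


logarithmic grows slower than n^n
O(log n) is asymptotically smaller; O(n^n) grows faster


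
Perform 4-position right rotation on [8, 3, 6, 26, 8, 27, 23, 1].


Right rotate by 4: [8, 27, 23, 1, 8, 3, 6, 26]


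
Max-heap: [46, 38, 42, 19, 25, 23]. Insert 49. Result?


Append 49: [46, 38, 42, 19, 25, 23, 49]
Bubble up: swap idx 6(49) with idx 2(42); swap idx 2(49) with idx 0(46)
Result: [49, 38, 46, 19, 25, 23, 42]


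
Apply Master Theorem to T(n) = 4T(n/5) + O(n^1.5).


a=4, b=5, c=1.5. log_5(4)=0.861 < c=1.5. Case 3: O(n^c) = O(n^1.500)
Complexity: O(n^1.500)


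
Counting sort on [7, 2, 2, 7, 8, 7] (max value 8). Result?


Count array: [0, 0, 2, 0, 0, 0, 0, 3, 1]
Reconstruct: [2, 2, 7, 7, 7, 8]


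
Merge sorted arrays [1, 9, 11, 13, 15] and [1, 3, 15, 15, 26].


Compare heads, take smaller each step.
Merged: [1, 1, 3, 9, 11, 13, 15, 15, 15, 26]


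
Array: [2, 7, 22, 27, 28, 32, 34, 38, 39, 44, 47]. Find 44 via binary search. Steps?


Search for 44:
[0,10] mid=5 arr[5]=32
[6,10] mid=8 arr[8]=39
[9,10] mid=9 arr[9]=44
Total: 3 comparisons


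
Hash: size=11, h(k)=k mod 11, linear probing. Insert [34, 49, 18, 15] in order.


Insertions: 34->slot 1; 49->slot 5; 18->slot 7; 15->slot 4
Table: [None, 34, None, None, 15, 49, None, 18, None, None, None]


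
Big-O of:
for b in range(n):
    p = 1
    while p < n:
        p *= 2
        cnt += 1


Per nesting level: O(n) * O(log n) = O(n log n)
Complexity: O(n log n)


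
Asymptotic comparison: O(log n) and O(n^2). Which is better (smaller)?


logarithmic grows slower than quadratic
O(log n) is asymptotically smaller; O(n^2) grows faster


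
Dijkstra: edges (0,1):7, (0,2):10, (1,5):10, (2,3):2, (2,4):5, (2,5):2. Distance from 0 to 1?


Dijkstra from 0:
Distances: {0: 0, 1: 7, 2: 10, 3: 12, 4: 15, 5: 12}
Shortest distance to 1 = 7, path = [0, 1]


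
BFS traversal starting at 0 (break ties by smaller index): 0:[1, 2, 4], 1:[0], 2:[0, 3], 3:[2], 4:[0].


BFS queue: start with [0]
Visit order: [0, 1, 2, 4, 3]


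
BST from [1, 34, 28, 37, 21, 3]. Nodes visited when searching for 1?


BST root = 1
Search for 1: compare at each node
Path: [1]


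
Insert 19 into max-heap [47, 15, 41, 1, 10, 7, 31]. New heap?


Append 19: [47, 15, 41, 1, 10, 7, 31, 19]
Bubble up: swap idx 7(19) with idx 3(1); swap idx 3(19) with idx 1(15)
Result: [47, 19, 41, 15, 10, 7, 31, 1]


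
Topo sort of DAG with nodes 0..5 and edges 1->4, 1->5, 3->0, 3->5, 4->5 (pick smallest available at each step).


Kahn's algorithm, process smallest node first
Order: [1, 2, 3, 0, 4, 5]


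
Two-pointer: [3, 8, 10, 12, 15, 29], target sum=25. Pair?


Two pointers: lo=0, hi=5
Found pair: (10, 15) summing to 25


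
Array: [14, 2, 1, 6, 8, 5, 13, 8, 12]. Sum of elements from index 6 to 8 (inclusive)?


Prefix sums: [0, 14, 16, 17, 23, 31, 36, 49, 57, 69]
Sum[6..8] = prefix[9] - prefix[6] = 69 - 36 = 33


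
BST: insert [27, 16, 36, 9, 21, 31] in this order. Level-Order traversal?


Root = 27; build tree by BST insertion.
Level-Order traversal: [27, 16, 36, 9, 21, 31]


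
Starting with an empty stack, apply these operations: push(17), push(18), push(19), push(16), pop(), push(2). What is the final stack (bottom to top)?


push(17) -> [17]
push(18) -> [17, 18]
push(19) -> [17, 18, 19]
push(16) -> [17, 18, 19, 16]
pop() returns 16 -> [17, 18, 19]
push(2) -> [17, 18, 19, 2]
Final stack (bottom to top): [17, 18, 19, 2]


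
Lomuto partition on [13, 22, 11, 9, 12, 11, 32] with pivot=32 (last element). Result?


Elements <= 32 go left of pivot.
Result: [13, 22, 11, 9, 12, 11, 32], pivot at index 6


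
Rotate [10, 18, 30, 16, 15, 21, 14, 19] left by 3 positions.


Left rotate by 3: [16, 15, 21, 14, 19, 10, 18, 30]


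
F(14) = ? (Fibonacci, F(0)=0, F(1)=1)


F(n)=F(n-1)+F(n-2)
...F(12)=144, F(13)=233, F(14)=377


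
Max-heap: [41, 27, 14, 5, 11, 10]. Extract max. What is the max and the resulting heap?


Max = 41
Replace root with last, heapify down
Resulting heap: [27, 11, 14, 5, 10]


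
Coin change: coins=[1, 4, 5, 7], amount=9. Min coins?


dp[0]=0; dp[i]=1+min(dp[i-c] for c in coins)
...dp[4]=1, dp[5]=1, dp[6]=2, dp[7]=1, dp[8]=2, dp[9]=2
Minimum coins for 9 = 2


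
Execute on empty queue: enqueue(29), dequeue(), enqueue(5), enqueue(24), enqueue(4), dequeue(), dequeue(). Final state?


enqueue(29) -> [29]
dequeue() returns 29 -> []
enqueue(5) -> [5]
enqueue(24) -> [5, 24]
enqueue(4) -> [5, 24, 4]
dequeue() returns 5 -> [24, 4]
dequeue() returns 24 -> [4]
Final queue (front to back): [4]


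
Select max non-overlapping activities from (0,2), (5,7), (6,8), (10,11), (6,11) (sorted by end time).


Greedy: pick earliest-ending, then skip overlaps.
Selected (3 activities): [(0, 2), (5, 7), (10, 11)]


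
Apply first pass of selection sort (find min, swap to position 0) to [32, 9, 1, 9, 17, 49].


After one pass: [1, 9, 32, 9, 17, 49]


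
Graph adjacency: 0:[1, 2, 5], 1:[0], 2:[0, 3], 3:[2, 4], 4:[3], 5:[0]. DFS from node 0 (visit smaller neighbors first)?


DFS stack-based: start with [0]
Visit order: [0, 1, 2, 3, 4, 5]


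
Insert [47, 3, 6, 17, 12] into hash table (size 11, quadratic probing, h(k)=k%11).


Insertions: 47->slot 3; 3->slot 4; 6->slot 6; 17->slot 7; 12->slot 1
Table: [None, 12, None, 47, 3, None, 6, 17, None, None, None]


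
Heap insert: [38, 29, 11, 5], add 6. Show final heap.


Append 6: [38, 29, 11, 5, 6]
Bubble up: no swaps needed
Result: [38, 29, 11, 5, 6]


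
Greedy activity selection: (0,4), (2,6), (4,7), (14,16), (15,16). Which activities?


Greedy: pick earliest-ending, then skip overlaps.
Selected (3 activities): [(0, 4), (4, 7), (14, 16)]


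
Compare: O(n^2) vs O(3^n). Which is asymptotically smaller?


quadratic grows slower than exponential (base 3)
O(n^2) is asymptotically smaller; O(3^n) grows faster


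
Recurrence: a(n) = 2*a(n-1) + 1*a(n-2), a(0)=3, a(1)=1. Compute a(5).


Build bottom-up:
...a(3)=11, a(4)=27, a(5)=2*27+1*11=65


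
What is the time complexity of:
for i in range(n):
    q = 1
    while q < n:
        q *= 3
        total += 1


Per nesting level: O(n) * O(log n) = O(n log n)
Complexity: O(n log n)


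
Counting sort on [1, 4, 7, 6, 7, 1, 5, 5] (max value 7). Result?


Count array: [0, 2, 0, 0, 1, 2, 1, 2]
Reconstruct: [1, 1, 4, 5, 5, 6, 7, 7]


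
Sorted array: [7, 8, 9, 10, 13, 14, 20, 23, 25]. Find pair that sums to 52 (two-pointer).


Two pointers: lo=0, hi=8
No pair sums to 52


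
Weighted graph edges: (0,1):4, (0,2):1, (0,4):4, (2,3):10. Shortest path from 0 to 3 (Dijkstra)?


Dijkstra from 0:
Distances: {0: 0, 1: 4, 2: 1, 3: 11, 4: 4}
Shortest distance to 3 = 11, path = [0, 2, 3]


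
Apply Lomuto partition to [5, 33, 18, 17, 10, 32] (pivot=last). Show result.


Elements <= 32 go left of pivot.
Result: [5, 18, 17, 10, 32, 33], pivot at index 4


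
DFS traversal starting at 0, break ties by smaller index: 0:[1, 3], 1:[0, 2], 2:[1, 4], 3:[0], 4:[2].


DFS stack-based: start with [0]
Visit order: [0, 1, 2, 4, 3]


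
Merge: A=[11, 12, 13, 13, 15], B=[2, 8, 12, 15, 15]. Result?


Compare heads, take smaller each step.
Merged: [2, 8, 11, 12, 12, 13, 13, 15, 15, 15]


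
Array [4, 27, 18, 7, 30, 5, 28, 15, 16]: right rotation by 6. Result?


Right rotate by 6: [7, 30, 5, 28, 15, 16, 4, 27, 18]


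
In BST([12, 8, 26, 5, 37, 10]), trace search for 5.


BST root = 12
Search for 5: compare at each node
Path: [12, 8, 5]


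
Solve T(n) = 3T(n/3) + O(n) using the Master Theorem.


a=3, b=3, c=1. log_3(3)=1 = c=1. Case 2: O(n^c log n) = O(n log n)
Complexity: O(n log n)


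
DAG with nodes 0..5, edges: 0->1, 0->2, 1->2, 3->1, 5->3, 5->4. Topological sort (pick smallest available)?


Kahn's algorithm, process smallest node first
Order: [0, 5, 3, 1, 2, 4]


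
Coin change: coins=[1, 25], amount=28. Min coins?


dp[0]=0; dp[i]=1+min(dp[i-c] for c in coins)
...dp[23]=23, dp[24]=24, dp[25]=1, dp[26]=2, dp[27]=3, dp[28]=4
Minimum coins for 28 = 4


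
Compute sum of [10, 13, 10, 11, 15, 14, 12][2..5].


Prefix sums: [0, 10, 23, 33, 44, 59, 73, 85]
Sum[2..5] = prefix[6] - prefix[2] = 73 - 23 = 50


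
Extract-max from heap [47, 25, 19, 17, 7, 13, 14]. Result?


Max = 47
Replace root with last, heapify down
Resulting heap: [25, 17, 19, 14, 7, 13]


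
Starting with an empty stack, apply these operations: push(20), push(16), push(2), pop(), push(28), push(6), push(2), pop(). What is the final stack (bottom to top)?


push(20) -> [20]
push(16) -> [20, 16]
push(2) -> [20, 16, 2]
pop() returns 2 -> [20, 16]
push(28) -> [20, 16, 28]
push(6) -> [20, 16, 28, 6]
push(2) -> [20, 16, 28, 6, 2]
pop() returns 2 -> [20, 16, 28, 6]
Final stack (bottom to top): [20, 16, 28, 6]


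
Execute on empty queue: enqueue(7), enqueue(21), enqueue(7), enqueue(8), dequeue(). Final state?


enqueue(7) -> [7]
enqueue(21) -> [7, 21]
enqueue(7) -> [7, 21, 7]
enqueue(8) -> [7, 21, 7, 8]
dequeue() returns 7 -> [21, 7, 8]
Final queue (front to back): [21, 7, 8]


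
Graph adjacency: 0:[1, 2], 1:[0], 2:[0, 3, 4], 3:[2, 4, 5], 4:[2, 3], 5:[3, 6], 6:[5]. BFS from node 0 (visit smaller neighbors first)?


BFS queue: start with [0]
Visit order: [0, 1, 2, 3, 4, 5, 6]


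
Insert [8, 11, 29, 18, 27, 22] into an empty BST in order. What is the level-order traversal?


Root = 8; build tree by BST insertion.
Level-Order traversal: [8, 11, 29, 18, 27, 22]


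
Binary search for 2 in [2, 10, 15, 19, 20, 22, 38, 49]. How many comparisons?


Search for 2:
[0,7] mid=3 arr[3]=19
[0,2] mid=1 arr[1]=10
[0,0] mid=0 arr[0]=2
Total: 3 comparisons


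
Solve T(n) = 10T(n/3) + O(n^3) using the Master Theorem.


a=10, b=3, c=3. log_3(10)=2.096 < c=3. Case 3: O(n^c) = O(n^3)
Complexity: O(n^3)


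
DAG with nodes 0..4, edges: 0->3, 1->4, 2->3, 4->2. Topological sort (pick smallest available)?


Kahn's algorithm, process smallest node first
Order: [0, 1, 4, 2, 3]


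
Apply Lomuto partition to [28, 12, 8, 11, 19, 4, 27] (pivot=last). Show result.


Elements <= 27 go left of pivot.
Result: [12, 8, 11, 19, 4, 27, 28], pivot at index 5


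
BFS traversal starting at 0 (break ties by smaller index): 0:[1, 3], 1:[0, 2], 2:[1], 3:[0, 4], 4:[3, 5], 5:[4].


BFS queue: start with [0]
Visit order: [0, 1, 3, 2, 4, 5]


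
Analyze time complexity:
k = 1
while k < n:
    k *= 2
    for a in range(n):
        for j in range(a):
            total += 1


Per nesting level: O(log n) * O(n) * O(n) [triangular over a] = O(n^2 log n)
Complexity: O(n^2 log n)


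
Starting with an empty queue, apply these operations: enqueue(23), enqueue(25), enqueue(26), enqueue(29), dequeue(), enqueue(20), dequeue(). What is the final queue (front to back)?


enqueue(23) -> [23]
enqueue(25) -> [23, 25]
enqueue(26) -> [23, 25, 26]
enqueue(29) -> [23, 25, 26, 29]
dequeue() returns 23 -> [25, 26, 29]
enqueue(20) -> [25, 26, 29, 20]
dequeue() returns 25 -> [26, 29, 20]
Final queue (front to back): [26, 29, 20]


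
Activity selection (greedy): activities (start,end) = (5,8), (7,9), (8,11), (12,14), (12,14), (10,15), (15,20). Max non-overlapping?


Greedy: pick earliest-ending, then skip overlaps.
Selected (4 activities): [(5, 8), (8, 11), (12, 14), (15, 20)]


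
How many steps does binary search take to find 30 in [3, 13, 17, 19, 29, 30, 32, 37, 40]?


Search for 30:
[0,8] mid=4 arr[4]=29
[5,8] mid=6 arr[6]=32
[5,5] mid=5 arr[5]=30
Total: 3 comparisons


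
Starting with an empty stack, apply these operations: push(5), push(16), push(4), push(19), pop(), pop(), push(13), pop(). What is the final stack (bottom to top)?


push(5) -> [5]
push(16) -> [5, 16]
push(4) -> [5, 16, 4]
push(19) -> [5, 16, 4, 19]
pop() returns 19 -> [5, 16, 4]
pop() returns 4 -> [5, 16]
push(13) -> [5, 16, 13]
pop() returns 13 -> [5, 16]
Final stack (bottom to top): [5, 16]


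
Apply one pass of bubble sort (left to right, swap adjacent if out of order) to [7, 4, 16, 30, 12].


After one pass: [4, 7, 16, 12, 30]


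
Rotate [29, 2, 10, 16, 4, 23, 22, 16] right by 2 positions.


Right rotate by 2: [22, 16, 29, 2, 10, 16, 4, 23]


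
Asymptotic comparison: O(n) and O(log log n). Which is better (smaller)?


double-logarithmic grows slower than linear
O(log log n) is asymptotically smaller; O(n) grows faster


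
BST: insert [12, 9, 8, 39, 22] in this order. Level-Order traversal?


Root = 12; build tree by BST insertion.
Level-Order traversal: [12, 9, 39, 8, 22]


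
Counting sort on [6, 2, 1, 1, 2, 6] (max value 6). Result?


Count array: [0, 2, 2, 0, 0, 0, 2]
Reconstruct: [1, 1, 2, 2, 6, 6]


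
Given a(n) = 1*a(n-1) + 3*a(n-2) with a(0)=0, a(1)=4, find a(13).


Build bottom-up:
...a(11)=10732, a(12)=24640, a(13)=1*24640+3*10732=56836


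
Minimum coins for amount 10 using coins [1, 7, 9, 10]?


dp[0]=0; dp[i]=1+min(dp[i-c] for c in coins)
...dp[5]=5, dp[6]=6, dp[7]=1, dp[8]=2, dp[9]=1, dp[10]=1
Minimum coins for 10 = 1


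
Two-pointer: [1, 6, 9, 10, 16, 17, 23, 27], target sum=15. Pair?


Two pointers: lo=0, hi=7
Found pair: (6, 9) summing to 15


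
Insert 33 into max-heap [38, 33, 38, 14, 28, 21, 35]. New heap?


Append 33: [38, 33, 38, 14, 28, 21, 35, 33]
Bubble up: swap idx 7(33) with idx 3(14)
Result: [38, 33, 38, 33, 28, 21, 35, 14]


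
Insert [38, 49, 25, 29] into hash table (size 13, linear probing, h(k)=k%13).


Insertions: 38->slot 12; 49->slot 10; 25->slot 0; 29->slot 3
Table: [25, None, None, 29, None, None, None, None, None, None, 49, None, 38]


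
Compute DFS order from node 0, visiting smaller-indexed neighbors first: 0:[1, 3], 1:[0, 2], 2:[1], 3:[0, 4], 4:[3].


DFS stack-based: start with [0]
Visit order: [0, 1, 2, 3, 4]


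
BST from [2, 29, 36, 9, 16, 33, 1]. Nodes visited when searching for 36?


BST root = 2
Search for 36: compare at each node
Path: [2, 29, 36]


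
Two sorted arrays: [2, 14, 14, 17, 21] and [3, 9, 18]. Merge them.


Compare heads, take smaller each step.
Merged: [2, 3, 9, 14, 14, 17, 18, 21]


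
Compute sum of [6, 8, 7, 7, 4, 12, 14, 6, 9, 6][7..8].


Prefix sums: [0, 6, 14, 21, 28, 32, 44, 58, 64, 73, 79]
Sum[7..8] = prefix[9] - prefix[7] = 73 - 58 = 15


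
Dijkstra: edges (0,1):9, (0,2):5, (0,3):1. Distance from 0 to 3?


Dijkstra from 0:
Distances: {0: 0, 1: 9, 2: 5, 3: 1}
Shortest distance to 3 = 1, path = [0, 3]


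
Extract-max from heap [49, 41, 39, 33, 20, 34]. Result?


Max = 49
Replace root with last, heapify down
Resulting heap: [41, 34, 39, 33, 20]


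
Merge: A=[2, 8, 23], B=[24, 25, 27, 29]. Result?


Compare heads, take smaller each step.
Merged: [2, 8, 23, 24, 25, 27, 29]


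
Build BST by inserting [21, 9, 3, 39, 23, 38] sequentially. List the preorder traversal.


Root = 21; build tree by BST insertion.
Preorder traversal: [21, 9, 3, 39, 23, 38]


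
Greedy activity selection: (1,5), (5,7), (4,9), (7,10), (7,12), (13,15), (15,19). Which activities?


Greedy: pick earliest-ending, then skip overlaps.
Selected (5 activities): [(1, 5), (5, 7), (7, 10), (13, 15), (15, 19)]


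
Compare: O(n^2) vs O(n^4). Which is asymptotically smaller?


quadratic grows slower than quartic
O(n^2) is asymptotically smaller; O(n^4) grows faster


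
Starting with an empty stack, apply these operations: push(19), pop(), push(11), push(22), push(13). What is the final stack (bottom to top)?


push(19) -> [19]
pop() returns 19 -> []
push(11) -> [11]
push(22) -> [11, 22]
push(13) -> [11, 22, 13]
Final stack (bottom to top): [11, 22, 13]


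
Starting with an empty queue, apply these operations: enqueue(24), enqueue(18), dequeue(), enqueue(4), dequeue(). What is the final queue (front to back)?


enqueue(24) -> [24]
enqueue(18) -> [24, 18]
dequeue() returns 24 -> [18]
enqueue(4) -> [18, 4]
dequeue() returns 18 -> [4]
Final queue (front to back): [4]


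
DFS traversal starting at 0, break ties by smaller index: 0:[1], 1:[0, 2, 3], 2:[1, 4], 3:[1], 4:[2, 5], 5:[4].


DFS stack-based: start with [0]
Visit order: [0, 1, 2, 4, 5, 3]


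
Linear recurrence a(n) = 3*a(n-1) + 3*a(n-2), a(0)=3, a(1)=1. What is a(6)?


Build bottom-up:
...a(4)=153, a(5)=576, a(6)=3*576+3*153=2187


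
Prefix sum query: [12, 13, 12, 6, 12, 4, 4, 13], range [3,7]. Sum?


Prefix sums: [0, 12, 25, 37, 43, 55, 59, 63, 76]
Sum[3..7] = prefix[8] - prefix[3] = 76 - 37 = 39


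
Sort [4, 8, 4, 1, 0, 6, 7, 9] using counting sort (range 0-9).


Count array: [1, 1, 0, 0, 2, 0, 1, 1, 1, 1]
Reconstruct: [0, 1, 4, 4, 6, 7, 8, 9]


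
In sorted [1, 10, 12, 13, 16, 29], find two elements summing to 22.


Two pointers: lo=0, hi=5
Found pair: (10, 12) summing to 22


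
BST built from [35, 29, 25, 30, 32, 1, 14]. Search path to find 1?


BST root = 35
Search for 1: compare at each node
Path: [35, 29, 25, 1]


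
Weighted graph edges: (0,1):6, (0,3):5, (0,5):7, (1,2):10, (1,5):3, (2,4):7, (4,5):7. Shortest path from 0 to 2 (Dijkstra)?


Dijkstra from 0:
Distances: {0: 0, 1: 6, 2: 16, 3: 5, 4: 14, 5: 7}
Shortest distance to 2 = 16, path = [0, 1, 2]


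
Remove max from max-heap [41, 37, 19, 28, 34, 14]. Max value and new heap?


Max = 41
Replace root with last, heapify down
Resulting heap: [37, 34, 19, 28, 14]


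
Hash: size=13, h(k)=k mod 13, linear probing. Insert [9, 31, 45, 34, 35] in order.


Insertions: 9->slot 9; 31->slot 5; 45->slot 6; 34->slot 8; 35->slot 10
Table: [None, None, None, None, None, 31, 45, None, 34, 9, 35, None, None]


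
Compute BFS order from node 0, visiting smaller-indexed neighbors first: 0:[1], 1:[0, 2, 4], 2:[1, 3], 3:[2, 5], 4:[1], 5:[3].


BFS queue: start with [0]
Visit order: [0, 1, 2, 4, 3, 5]


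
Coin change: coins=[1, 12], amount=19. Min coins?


dp[0]=0; dp[i]=1+min(dp[i-c] for c in coins)
...dp[14]=3, dp[15]=4, dp[16]=5, dp[17]=6, dp[18]=7, dp[19]=8
Minimum coins for 19 = 8


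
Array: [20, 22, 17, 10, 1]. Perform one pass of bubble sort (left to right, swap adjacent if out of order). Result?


After one pass: [20, 17, 10, 1, 22]


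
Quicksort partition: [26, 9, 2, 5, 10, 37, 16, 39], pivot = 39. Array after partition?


Elements <= 39 go left of pivot.
Result: [26, 9, 2, 5, 10, 37, 16, 39], pivot at index 7


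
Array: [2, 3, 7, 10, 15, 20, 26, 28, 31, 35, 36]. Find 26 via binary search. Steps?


Search for 26:
[0,10] mid=5 arr[5]=20
[6,10] mid=8 arr[8]=31
[6,7] mid=6 arr[6]=26
Total: 3 comparisons


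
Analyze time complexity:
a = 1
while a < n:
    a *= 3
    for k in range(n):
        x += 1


Per nesting level: O(log n) * O(n) = O(n log n)
Complexity: O(n log n)


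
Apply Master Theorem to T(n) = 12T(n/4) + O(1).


a=12, b=4, c=0. log_4(12)=1.792 > c=0. Case 1: O(n^log_b(a)) = O(n^1.792)
Complexity: O(n^1.792)


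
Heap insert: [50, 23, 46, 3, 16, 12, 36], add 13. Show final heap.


Append 13: [50, 23, 46, 3, 16, 12, 36, 13]
Bubble up: swap idx 7(13) with idx 3(3)
Result: [50, 23, 46, 13, 16, 12, 36, 3]


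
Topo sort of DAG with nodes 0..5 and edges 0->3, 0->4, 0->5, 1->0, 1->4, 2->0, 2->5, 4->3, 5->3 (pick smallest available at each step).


Kahn's algorithm, process smallest node first
Order: [1, 2, 0, 4, 5, 3]


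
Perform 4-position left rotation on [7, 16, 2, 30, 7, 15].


Left rotate by 4: [7, 15, 7, 16, 2, 30]


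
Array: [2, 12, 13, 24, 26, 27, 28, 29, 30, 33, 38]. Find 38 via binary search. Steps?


Search for 38:
[0,10] mid=5 arr[5]=27
[6,10] mid=8 arr[8]=30
[9,10] mid=9 arr[9]=33
[10,10] mid=10 arr[10]=38
Total: 4 comparisons


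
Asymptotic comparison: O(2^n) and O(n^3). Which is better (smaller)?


cubic grows slower than exponential
O(n^3) is asymptotically smaller; O(2^n) grows faster


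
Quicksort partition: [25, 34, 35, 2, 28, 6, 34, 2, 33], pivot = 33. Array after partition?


Elements <= 33 go left of pivot.
Result: [25, 2, 28, 6, 2, 33, 34, 35, 34], pivot at index 5


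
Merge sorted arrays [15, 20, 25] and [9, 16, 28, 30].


Compare heads, take smaller each step.
Merged: [9, 15, 16, 20, 25, 28, 30]


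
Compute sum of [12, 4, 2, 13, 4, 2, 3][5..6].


Prefix sums: [0, 12, 16, 18, 31, 35, 37, 40]
Sum[5..6] = prefix[7] - prefix[5] = 40 - 35 = 5


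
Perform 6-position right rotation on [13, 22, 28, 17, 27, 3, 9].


Right rotate by 6: [22, 28, 17, 27, 3, 9, 13]


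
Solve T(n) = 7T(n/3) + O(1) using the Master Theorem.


a=7, b=3, c=0. log_3(7)=1.771 > c=0. Case 1: O(n^log_b(a)) = O(n^1.771)
Complexity: O(n^1.771)


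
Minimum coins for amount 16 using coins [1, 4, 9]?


dp[0]=0; dp[i]=1+min(dp[i-c] for c in coins)
...dp[11]=3, dp[12]=3, dp[13]=2, dp[14]=3, dp[15]=4, dp[16]=4
Minimum coins for 16 = 4


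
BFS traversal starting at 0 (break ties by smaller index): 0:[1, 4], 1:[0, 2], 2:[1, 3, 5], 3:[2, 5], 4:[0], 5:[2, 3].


BFS queue: start with [0]
Visit order: [0, 1, 4, 2, 3, 5]


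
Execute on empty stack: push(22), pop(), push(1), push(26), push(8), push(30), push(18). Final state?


push(22) -> [22]
pop() returns 22 -> []
push(1) -> [1]
push(26) -> [1, 26]
push(8) -> [1, 26, 8]
push(30) -> [1, 26, 8, 30]
push(18) -> [1, 26, 8, 30, 18]
Final stack (bottom to top): [1, 26, 8, 30, 18]


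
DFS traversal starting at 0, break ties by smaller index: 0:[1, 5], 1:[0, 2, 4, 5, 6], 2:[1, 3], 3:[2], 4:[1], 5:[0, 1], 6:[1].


DFS stack-based: start with [0]
Visit order: [0, 1, 2, 3, 4, 5, 6]


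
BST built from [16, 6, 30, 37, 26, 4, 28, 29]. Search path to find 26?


BST root = 16
Search for 26: compare at each node
Path: [16, 30, 26]


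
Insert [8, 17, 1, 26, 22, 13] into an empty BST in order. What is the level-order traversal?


Root = 8; build tree by BST insertion.
Level-Order traversal: [8, 1, 17, 13, 26, 22]


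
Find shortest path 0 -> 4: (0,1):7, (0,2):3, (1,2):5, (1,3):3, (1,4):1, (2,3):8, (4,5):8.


Dijkstra from 0:
Distances: {0: 0, 1: 7, 2: 3, 3: 10, 4: 8, 5: 16}
Shortest distance to 4 = 8, path = [0, 1, 4]


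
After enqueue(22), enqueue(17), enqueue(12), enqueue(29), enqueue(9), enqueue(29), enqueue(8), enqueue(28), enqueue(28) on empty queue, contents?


enqueue(22) -> [22]
enqueue(17) -> [22, 17]
enqueue(12) -> [22, 17, 12]
enqueue(29) -> [22, 17, 12, 29]
enqueue(9) -> [22, 17, 12, 29, 9]
enqueue(29) -> [22, 17, 12, 29, 9, 29]
enqueue(8) -> [22, 17, 12, 29, 9, 29, 8]
enqueue(28) -> [22, 17, 12, 29, 9, 29, 8, 28]
enqueue(28) -> [22, 17, 12, 29, 9, 29, 8, 28, 28]
Final queue (front to back): [22, 17, 12, 29, 9, 29, 8, 28, 28]


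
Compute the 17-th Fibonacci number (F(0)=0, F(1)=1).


F(n)=F(n-1)+F(n-2)
...F(15)=610, F(16)=987, F(17)=1597


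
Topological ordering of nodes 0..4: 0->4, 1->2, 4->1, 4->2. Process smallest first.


Kahn's algorithm, process smallest node first
Order: [0, 3, 4, 1, 2]


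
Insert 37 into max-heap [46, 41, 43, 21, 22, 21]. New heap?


Append 37: [46, 41, 43, 21, 22, 21, 37]
Bubble up: no swaps needed
Result: [46, 41, 43, 21, 22, 21, 37]


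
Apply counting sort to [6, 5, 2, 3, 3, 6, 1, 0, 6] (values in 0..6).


Count array: [1, 1, 1, 2, 0, 1, 3]
Reconstruct: [0, 1, 2, 3, 3, 5, 6, 6, 6]


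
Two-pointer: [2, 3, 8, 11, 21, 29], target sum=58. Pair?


Two pointers: lo=0, hi=5
No pair sums to 58


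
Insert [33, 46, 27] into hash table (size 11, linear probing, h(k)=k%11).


Insertions: 33->slot 0; 46->slot 2; 27->slot 5
Table: [33, None, 46, None, None, 27, None, None, None, None, None]


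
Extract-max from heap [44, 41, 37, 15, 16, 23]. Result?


Max = 44
Replace root with last, heapify down
Resulting heap: [41, 23, 37, 15, 16]


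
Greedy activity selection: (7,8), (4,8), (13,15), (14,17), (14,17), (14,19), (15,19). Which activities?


Greedy: pick earliest-ending, then skip overlaps.
Selected (3 activities): [(7, 8), (13, 15), (15, 19)]


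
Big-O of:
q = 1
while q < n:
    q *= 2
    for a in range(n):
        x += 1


Per nesting level: O(log n) * O(n) = O(n log n)
Complexity: O(n log n)


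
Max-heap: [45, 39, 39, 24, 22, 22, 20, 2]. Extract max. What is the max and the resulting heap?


Max = 45
Replace root with last, heapify down
Resulting heap: [39, 24, 39, 2, 22, 22, 20]


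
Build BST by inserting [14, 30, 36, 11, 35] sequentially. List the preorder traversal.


Root = 14; build tree by BST insertion.
Preorder traversal: [14, 11, 30, 36, 35]


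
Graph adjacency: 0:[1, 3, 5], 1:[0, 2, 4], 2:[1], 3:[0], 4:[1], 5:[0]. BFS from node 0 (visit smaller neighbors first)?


BFS queue: start with [0]
Visit order: [0, 1, 3, 5, 2, 4]


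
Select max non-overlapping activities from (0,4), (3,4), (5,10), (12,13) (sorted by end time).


Greedy: pick earliest-ending, then skip overlaps.
Selected (3 activities): [(0, 4), (5, 10), (12, 13)]


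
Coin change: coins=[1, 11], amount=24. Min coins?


dp[0]=0; dp[i]=1+min(dp[i-c] for c in coins)
...dp[19]=9, dp[20]=10, dp[21]=11, dp[22]=2, dp[23]=3, dp[24]=4
Minimum coins for 24 = 4


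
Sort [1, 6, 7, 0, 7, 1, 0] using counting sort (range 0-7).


Count array: [2, 2, 0, 0, 0, 0, 1, 2]
Reconstruct: [0, 0, 1, 1, 6, 7, 7]


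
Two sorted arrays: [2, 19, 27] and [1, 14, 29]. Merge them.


Compare heads, take smaller each step.
Merged: [1, 2, 14, 19, 27, 29]


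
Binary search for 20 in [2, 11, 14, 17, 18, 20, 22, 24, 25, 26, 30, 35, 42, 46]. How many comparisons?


Search for 20:
[0,13] mid=6 arr[6]=22
[0,5] mid=2 arr[2]=14
[3,5] mid=4 arr[4]=18
[5,5] mid=5 arr[5]=20
Total: 4 comparisons


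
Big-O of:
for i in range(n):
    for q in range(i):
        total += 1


Per nesting level: O(n) * O(n) [triangular over i] = O(n^2)
Complexity: O(n^2)


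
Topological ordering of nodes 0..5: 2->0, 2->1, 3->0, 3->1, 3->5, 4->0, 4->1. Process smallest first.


Kahn's algorithm, process smallest node first
Order: [2, 3, 4, 0, 1, 5]


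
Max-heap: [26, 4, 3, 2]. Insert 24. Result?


Append 24: [26, 4, 3, 2, 24]
Bubble up: swap idx 4(24) with idx 1(4)
Result: [26, 24, 3, 2, 4]


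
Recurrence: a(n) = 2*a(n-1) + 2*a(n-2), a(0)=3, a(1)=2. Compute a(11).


Build bottom-up:
...a(9)=10272, a(10)=28064, a(11)=2*28064+2*10272=76672


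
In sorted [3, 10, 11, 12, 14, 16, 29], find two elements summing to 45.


Two pointers: lo=0, hi=6
Found pair: (16, 29) summing to 45


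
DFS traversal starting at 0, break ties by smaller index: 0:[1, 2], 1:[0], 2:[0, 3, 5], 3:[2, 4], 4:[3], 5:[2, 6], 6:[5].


DFS stack-based: start with [0]
Visit order: [0, 1, 2, 3, 4, 5, 6]


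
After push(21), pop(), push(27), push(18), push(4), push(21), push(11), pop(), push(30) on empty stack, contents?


push(21) -> [21]
pop() returns 21 -> []
push(27) -> [27]
push(18) -> [27, 18]
push(4) -> [27, 18, 4]
push(21) -> [27, 18, 4, 21]
push(11) -> [27, 18, 4, 21, 11]
pop() returns 11 -> [27, 18, 4, 21]
push(30) -> [27, 18, 4, 21, 30]
Final stack (bottom to top): [27, 18, 4, 21, 30]


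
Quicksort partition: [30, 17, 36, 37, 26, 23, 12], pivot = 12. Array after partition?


Elements <= 12 go left of pivot.
Result: [12, 17, 36, 37, 26, 23, 30], pivot at index 0


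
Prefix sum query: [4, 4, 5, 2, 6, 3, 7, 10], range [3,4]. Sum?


Prefix sums: [0, 4, 8, 13, 15, 21, 24, 31, 41]
Sum[3..4] = prefix[5] - prefix[3] = 21 - 13 = 8


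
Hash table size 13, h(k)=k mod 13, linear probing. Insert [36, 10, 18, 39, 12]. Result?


Insertions: 36->slot 10; 10->slot 11; 18->slot 5; 39->slot 0; 12->slot 12
Table: [39, None, None, None, None, 18, None, None, None, None, 36, 10, 12]


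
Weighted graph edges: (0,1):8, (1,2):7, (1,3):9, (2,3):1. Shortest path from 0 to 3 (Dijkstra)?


Dijkstra from 0:
Distances: {0: 0, 1: 8, 2: 15, 3: 16}
Shortest distance to 3 = 16, path = [0, 1, 2, 3]


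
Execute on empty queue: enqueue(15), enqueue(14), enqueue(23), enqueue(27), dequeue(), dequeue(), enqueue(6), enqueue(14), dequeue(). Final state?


enqueue(15) -> [15]
enqueue(14) -> [15, 14]
enqueue(23) -> [15, 14, 23]
enqueue(27) -> [15, 14, 23, 27]
dequeue() returns 15 -> [14, 23, 27]
dequeue() returns 14 -> [23, 27]
enqueue(6) -> [23, 27, 6]
enqueue(14) -> [23, 27, 6, 14]
dequeue() returns 23 -> [27, 6, 14]
Final queue (front to back): [27, 6, 14]


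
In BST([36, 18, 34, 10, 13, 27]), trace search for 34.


BST root = 36
Search for 34: compare at each node
Path: [36, 18, 34]


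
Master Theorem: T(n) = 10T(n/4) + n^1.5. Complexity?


a=10, b=4, c=1.5. log_4(10)=1.661 > c=1.5. Case 1: O(n^log_b(a)) = O(n^1.661)
Complexity: O(n^1.661)


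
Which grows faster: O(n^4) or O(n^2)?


quadratic grows slower than quartic
O(n^2) is asymptotically smaller; O(n^4) grows faster


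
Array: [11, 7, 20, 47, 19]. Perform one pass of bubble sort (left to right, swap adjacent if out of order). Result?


After one pass: [7, 11, 20, 19, 47]


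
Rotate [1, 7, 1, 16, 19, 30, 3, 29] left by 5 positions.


Left rotate by 5: [30, 3, 29, 1, 7, 1, 16, 19]


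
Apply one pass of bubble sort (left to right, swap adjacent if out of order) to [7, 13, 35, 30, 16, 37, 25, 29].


After one pass: [7, 13, 30, 16, 35, 25, 29, 37]


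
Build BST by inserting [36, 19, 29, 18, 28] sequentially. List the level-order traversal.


Root = 36; build tree by BST insertion.
Level-Order traversal: [36, 19, 18, 29, 28]


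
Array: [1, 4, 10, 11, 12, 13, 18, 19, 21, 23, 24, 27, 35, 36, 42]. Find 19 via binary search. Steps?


Search for 19:
[0,14] mid=7 arr[7]=19
Total: 1 comparisons


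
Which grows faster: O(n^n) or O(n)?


linear grows slower than n^n
O(n) is asymptotically smaller; O(n^n) grows faster


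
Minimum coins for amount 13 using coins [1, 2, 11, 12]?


dp[0]=0; dp[i]=1+min(dp[i-c] for c in coins)
...dp[8]=4, dp[9]=5, dp[10]=5, dp[11]=1, dp[12]=1, dp[13]=2
Minimum coins for 13 = 2


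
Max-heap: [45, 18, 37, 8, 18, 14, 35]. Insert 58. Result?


Append 58: [45, 18, 37, 8, 18, 14, 35, 58]
Bubble up: swap idx 7(58) with idx 3(8); swap idx 3(58) with idx 1(18); swap idx 1(58) with idx 0(45)
Result: [58, 45, 37, 18, 18, 14, 35, 8]


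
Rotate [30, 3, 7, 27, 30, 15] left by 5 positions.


Left rotate by 5: [15, 30, 3, 7, 27, 30]
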